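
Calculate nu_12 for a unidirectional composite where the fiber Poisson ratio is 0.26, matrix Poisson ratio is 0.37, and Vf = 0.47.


nu_12 = nu_f*Vf + nu_m*(1-Vf) = 0.26*0.47 + 0.37*0.53 = 0.3183

0.3183


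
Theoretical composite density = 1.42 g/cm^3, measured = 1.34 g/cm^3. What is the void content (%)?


Void% = (rho_theo - rho_actual)/rho_theo * 100 = (1.42 - 1.34)/1.42 * 100 = 5.63%

5.63%


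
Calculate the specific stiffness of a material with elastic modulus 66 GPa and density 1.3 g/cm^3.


Specific stiffness = E/rho = 66/1.3 = 50.8 GPa/(g/cm^3)

50.8 GPa/(g/cm^3)


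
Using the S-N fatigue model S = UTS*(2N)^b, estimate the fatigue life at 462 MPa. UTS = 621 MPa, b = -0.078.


N = 0.5 * (S/UTS)^(1/b) = 0.5 * (462/621)^(1/-0.078) = 22.1697 cycles

22.1697 cycles


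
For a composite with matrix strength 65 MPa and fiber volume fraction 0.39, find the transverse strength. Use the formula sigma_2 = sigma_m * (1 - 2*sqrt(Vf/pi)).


factor = 1 - 2*sqrt(0.39/pi) = 0.2953
sigma_2 = 65 * 0.2953 = 19.2 MPa

19.2 MPa


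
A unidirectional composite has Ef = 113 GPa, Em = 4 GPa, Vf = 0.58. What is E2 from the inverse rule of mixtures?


1/E2 = Vf/Ef + (1-Vf)/Em = 0.58/113 + 0.42/4
E2 = 9.08 GPa

9.08 GPa


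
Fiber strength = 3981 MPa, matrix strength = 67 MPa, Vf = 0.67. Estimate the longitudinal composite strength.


sigma_1 = sigma_f*Vf + sigma_m*(1-Vf) = 3981*0.67 + 67*0.33 = 2689.4 MPa

2689.4 MPa


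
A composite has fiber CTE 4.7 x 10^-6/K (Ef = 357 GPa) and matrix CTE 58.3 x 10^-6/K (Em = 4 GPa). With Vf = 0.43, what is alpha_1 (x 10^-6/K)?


E1 = Ef*Vf + Em*(1-Vf) = 155.79
alpha_1 = (alpha_f*Ef*Vf + alpha_m*Em*(1-Vf))/E1 = 5.48 x 10^-6/K

5.48 x 10^-6/K


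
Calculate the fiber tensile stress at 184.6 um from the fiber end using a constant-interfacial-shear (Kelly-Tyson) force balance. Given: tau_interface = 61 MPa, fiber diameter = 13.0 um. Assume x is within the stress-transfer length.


Force balance: sigma_f * (pi*d^2/4) = tau * (pi*d) * x  ->  sigma_f = 4 * tau * x / d
sigma_f = 4 * 61 * 184.6 / 13.0 = 3464.8 MPa

3464.8 MPa


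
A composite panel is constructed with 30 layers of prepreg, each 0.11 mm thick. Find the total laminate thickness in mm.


h = n * t_ply = 30 * 0.11 = 3.3 mm

3.3 mm


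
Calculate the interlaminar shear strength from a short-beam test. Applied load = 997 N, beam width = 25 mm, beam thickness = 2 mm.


ILSS = 3F/(4bh) = 3*997/(4*25*2) = 14.96 MPa

14.96 MPa


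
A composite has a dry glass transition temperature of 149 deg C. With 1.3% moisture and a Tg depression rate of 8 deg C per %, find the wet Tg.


Tg_wet = Tg_dry - k*moisture = 149 - 8*1.3 = 138.6 deg C

138.6 deg C


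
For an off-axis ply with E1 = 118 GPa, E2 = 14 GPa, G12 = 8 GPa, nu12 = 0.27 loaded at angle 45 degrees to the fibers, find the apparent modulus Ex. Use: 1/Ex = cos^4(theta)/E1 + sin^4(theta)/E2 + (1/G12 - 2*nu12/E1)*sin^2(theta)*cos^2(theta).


cos^4(45) = 0.25, sin^4(45) = 0.25, sin^2(45)*cos^2(45) = 0.25
1/G12 - 2*nu12/E1 = 1/8 - 2*0.27/118 = 0.120424 GPa^-1
1/Ex = 0.25/118 + 0.25/14 + 0.120424*0.25 = 0.0500817 GPa^-1
Ex = 19.97 GPa

19.97 GPa


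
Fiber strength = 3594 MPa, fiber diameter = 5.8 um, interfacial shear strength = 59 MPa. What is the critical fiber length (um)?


Lc = sigma_f * d / (2 * tau_i) = 3594 * 5.8 / (2 * 59) = 176.7 um

176.7 um


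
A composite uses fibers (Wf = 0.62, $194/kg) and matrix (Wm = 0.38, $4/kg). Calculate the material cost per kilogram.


Cost = cost_f*Wf + cost_m*Wm = 194*0.62 + 4*0.38 = $121.8/kg

$121.8/kg


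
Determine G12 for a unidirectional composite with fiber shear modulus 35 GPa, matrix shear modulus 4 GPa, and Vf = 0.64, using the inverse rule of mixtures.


1/G12 = Vf/Gf + (1-Vf)/Gm = 0.64/35 + 0.36/4
G12 = 9.23 GPa

9.23 GPa


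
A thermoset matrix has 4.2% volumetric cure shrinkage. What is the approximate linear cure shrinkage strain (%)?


Linear shrinkage ≈ vol_shrink/3 = 4.2/3 = 1.4%

1.4%


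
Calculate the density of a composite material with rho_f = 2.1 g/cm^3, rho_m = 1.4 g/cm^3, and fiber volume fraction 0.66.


rho_c = rho_f*Vf + rho_m*(1-Vf) = 2.1*0.66 + 1.4*0.34 = 1.862 g/cm^3

1.862 g/cm^3


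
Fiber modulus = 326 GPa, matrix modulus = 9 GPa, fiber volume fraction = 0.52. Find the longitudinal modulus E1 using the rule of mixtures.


E1 = Ef*Vf + Em*(1-Vf) = 326*0.52 + 9*0.48 = 173.84 GPa

173.84 GPa


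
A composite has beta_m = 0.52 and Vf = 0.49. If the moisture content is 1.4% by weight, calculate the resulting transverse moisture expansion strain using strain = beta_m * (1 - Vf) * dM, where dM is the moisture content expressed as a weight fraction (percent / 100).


dM = 1.4/100 = 0.014
strain = beta_m * (1-Vf) * dM = 0.52 * 0.51 * 0.014 = 0.0037128

0.0037128


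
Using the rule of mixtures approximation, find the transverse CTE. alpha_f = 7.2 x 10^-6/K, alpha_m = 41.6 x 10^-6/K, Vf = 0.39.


alpha_2 = alpha_f*Vf + alpha_m*(1-Vf) = 7.2*0.39 + 41.6*0.61 = 28.2 x 10^-6/K

28.2 x 10^-6/K


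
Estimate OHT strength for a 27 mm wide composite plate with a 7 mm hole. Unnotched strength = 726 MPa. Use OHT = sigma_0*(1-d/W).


OHT = sigma_0*(1-d/W) = 726*(1-7/27) = 537.8 MPa

537.8 MPa


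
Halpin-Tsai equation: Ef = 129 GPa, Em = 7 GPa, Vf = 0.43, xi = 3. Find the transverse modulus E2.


eta = (Ef/Em - 1)/(Ef/Em + xi) = (18.4286 - 1)/(18.4286 + 3) = 0.8133
E2 = Em*(1+xi*eta*Vf)/(1-eta*Vf) = 22.06 GPa

22.06 GPa


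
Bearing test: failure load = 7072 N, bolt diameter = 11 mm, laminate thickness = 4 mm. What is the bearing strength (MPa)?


sigma_br = F/(d*h) = 7072/(11*4) = 160.7 MPa

160.7 MPa


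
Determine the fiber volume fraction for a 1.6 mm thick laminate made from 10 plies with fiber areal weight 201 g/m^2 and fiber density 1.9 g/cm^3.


Vf = n * FAW / (rho_f * h * 1000) = 10 * 201 / (1.9 * 1.6 * 1000) = 0.6612

0.6612


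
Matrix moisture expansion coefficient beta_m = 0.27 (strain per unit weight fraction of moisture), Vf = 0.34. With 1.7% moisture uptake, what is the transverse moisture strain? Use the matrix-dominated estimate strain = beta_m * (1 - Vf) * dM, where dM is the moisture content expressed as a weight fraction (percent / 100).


dM = 1.7/100 = 0.017
strain = beta_m * (1-Vf) * dM = 0.27 * 0.66 * 0.017 = 0.0030294

0.0030294


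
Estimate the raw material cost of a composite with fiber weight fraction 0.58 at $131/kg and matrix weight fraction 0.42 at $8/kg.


Cost = cost_f*Wf + cost_m*Wm = 131*0.58 + 8*0.42 = $79.34/kg

$79.34/kg


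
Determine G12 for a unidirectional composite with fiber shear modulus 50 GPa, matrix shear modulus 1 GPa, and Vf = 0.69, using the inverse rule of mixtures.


1/G12 = Vf/Gf + (1-Vf)/Gm = 0.69/50 + 0.31/1
G12 = 3.09 GPa

3.09 GPa


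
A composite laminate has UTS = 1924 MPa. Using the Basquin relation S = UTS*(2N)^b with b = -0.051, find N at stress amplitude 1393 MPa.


N = 0.5 * (S/UTS)^(1/b) = 0.5 * (1393/1924)^(1/-0.051) = 281.2208 cycles

281.2208 cycles


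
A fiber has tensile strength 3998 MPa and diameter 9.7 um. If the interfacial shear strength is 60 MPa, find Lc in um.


Lc = sigma_f * d / (2 * tau_i) = 3998 * 9.7 / (2 * 60) = 323.2 um

323.2 um


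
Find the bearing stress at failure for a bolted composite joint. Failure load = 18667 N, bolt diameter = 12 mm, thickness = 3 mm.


sigma_br = F/(d*h) = 18667/(12*3) = 518.5 MPa

518.5 MPa


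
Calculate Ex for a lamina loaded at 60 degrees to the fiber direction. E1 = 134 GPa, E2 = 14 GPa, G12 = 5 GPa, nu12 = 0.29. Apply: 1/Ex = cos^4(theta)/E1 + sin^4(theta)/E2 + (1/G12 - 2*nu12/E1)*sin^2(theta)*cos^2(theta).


cos^4(60) = 0.0625, sin^4(60) = 0.5625, sin^2(60)*cos^2(60) = 0.1875
1/G12 - 2*nu12/E1 = 1/5 - 2*0.29/134 = 0.195672 GPa^-1
1/Ex = 0.0625/134 + 0.5625/14 + 0.195672*0.1875 = 0.0773334 GPa^-1
Ex = 12.93 GPa

12.93 GPa


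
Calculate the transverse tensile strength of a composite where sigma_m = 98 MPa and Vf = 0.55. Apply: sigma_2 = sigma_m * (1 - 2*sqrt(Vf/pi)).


factor = 1 - 2*sqrt(0.55/pi) = 0.1632
sigma_2 = 98 * 0.1632 = 15.99 MPa

15.99 MPa


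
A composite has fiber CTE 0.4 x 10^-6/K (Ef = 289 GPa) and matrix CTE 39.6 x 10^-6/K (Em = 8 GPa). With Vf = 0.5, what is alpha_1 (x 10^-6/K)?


E1 = Ef*Vf + Em*(1-Vf) = 148.5
alpha_1 = (alpha_f*Ef*Vf + alpha_m*Em*(1-Vf))/E1 = 1.46 x 10^-6/K

1.46 x 10^-6/K


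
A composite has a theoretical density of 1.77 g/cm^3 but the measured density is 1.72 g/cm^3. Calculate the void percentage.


Void% = (rho_theo - rho_actual)/rho_theo * 100 = (1.77 - 1.72)/1.77 * 100 = 2.82%

2.82%


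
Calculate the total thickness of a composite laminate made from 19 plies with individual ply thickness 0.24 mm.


h = n * t_ply = 19 * 0.24 = 4.56 mm

4.56 mm


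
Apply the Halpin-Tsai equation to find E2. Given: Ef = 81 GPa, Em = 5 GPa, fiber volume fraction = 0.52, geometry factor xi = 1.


eta = (Ef/Em - 1)/(Ef/Em + xi) = (16.2 - 1)/(16.2 + 1) = 0.8837
E2 = Em*(1+xi*eta*Vf)/(1-eta*Vf) = 13.5 GPa

13.5 GPa


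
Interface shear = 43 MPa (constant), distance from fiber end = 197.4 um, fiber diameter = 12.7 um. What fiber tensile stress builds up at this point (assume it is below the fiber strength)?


Force balance: sigma_f * (pi*d^2/4) = tau * (pi*d) * x  ->  sigma_f = 4 * tau * x / d
sigma_f = 4 * 43 * 197.4 / 12.7 = 2673.4 MPa

2673.4 MPa


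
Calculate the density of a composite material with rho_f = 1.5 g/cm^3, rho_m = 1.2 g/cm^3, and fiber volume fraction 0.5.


rho_c = rho_f*Vf + rho_m*(1-Vf) = 1.5*0.5 + 1.2*0.5 = 1.35 g/cm^3

1.35 g/cm^3


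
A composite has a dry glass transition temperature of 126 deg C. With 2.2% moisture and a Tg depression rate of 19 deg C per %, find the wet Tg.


Tg_wet = Tg_dry - k*moisture = 126 - 19*2.2 = 84.2 deg C

84.2 deg C


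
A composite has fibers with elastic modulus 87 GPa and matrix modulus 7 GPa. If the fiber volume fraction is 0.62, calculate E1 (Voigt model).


E1 = Ef*Vf + Em*(1-Vf) = 87*0.62 + 7*0.38 = 56.6 GPa

56.6 GPa


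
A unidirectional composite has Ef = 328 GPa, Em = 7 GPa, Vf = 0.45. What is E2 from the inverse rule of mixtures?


1/E2 = Vf/Ef + (1-Vf)/Em = 0.45/328 + 0.55/7
E2 = 12.51 GPa

12.51 GPa


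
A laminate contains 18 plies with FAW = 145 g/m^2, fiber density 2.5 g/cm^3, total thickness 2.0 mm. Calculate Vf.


Vf = n * FAW / (rho_f * h * 1000) = 18 * 145 / (2.5 * 2.0 * 1000) = 0.522

0.522


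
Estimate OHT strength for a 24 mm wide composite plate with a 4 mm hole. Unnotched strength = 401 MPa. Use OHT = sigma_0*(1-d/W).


OHT = sigma_0*(1-d/W) = 401*(1-4/24) = 334.2 MPa

334.2 MPa


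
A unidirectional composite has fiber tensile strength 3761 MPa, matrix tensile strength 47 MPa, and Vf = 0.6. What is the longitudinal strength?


sigma_1 = sigma_f*Vf + sigma_m*(1-Vf) = 3761*0.6 + 47*0.4 = 2275.4 MPa

2275.4 MPa


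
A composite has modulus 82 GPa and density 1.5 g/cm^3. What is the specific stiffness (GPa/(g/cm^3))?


Specific stiffness = E/rho = 82/1.5 = 54.7 GPa/(g/cm^3)

54.7 GPa/(g/cm^3)


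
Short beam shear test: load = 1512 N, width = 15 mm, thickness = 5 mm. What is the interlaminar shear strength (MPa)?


ILSS = 3F/(4bh) = 3*1512/(4*15*5) = 15.12 MPa

15.12 MPa


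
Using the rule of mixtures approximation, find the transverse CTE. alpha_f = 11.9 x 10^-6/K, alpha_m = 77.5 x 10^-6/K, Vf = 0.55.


alpha_2 = alpha_f*Vf + alpha_m*(1-Vf) = 11.9*0.55 + 77.5*0.45 = 41.4 x 10^-6/K

41.4 x 10^-6/K


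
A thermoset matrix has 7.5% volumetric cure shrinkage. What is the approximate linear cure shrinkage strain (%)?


Linear shrinkage ≈ vol_shrink/3 = 7.5/3 = 2.5%

2.5%


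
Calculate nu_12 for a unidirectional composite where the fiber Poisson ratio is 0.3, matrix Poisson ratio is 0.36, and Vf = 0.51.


nu_12 = nu_f*Vf + nu_m*(1-Vf) = 0.3*0.51 + 0.36*0.49 = 0.3294

0.3294


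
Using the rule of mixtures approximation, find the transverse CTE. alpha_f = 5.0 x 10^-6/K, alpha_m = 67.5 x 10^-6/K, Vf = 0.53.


alpha_2 = alpha_f*Vf + alpha_m*(1-Vf) = 5.0*0.53 + 67.5*0.47 = 34.4 x 10^-6/K

34.4 x 10^-6/K


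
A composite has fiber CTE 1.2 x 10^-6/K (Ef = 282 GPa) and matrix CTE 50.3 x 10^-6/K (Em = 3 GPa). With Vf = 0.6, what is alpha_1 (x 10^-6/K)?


E1 = Ef*Vf + Em*(1-Vf) = 170.4
alpha_1 = (alpha_f*Ef*Vf + alpha_m*Em*(1-Vf))/E1 = 1.55 x 10^-6/K

1.55 x 10^-6/K


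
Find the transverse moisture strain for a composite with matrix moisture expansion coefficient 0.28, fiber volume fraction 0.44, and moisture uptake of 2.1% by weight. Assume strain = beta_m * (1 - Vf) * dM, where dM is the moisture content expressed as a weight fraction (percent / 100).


dM = 2.1/100 = 0.021
strain = beta_m * (1-Vf) * dM = 0.28 * 0.56 * 0.021 = 0.0032928

0.0032928


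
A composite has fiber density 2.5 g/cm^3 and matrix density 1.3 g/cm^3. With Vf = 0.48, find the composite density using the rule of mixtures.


rho_c = rho_f*Vf + rho_m*(1-Vf) = 2.5*0.48 + 1.3*0.52 = 1.876 g/cm^3

1.876 g/cm^3


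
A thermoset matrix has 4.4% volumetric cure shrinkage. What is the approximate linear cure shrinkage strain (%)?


Linear shrinkage ≈ vol_shrink/3 = 4.4/3 = 1.467%

1.467%


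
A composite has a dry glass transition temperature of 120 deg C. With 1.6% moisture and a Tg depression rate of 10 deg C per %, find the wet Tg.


Tg_wet = Tg_dry - k*moisture = 120 - 10*1.6 = 104.0 deg C

104.0 deg C


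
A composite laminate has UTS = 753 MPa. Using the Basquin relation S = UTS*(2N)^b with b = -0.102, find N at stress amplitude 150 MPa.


N = 0.5 * (S/UTS)^(1/b) = 0.5 * (150/753)^(1/-0.102) = 3.7035e+06 cycles

3.7035e+06 cycles


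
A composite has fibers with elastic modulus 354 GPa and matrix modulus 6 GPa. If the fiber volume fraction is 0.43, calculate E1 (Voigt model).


E1 = Ef*Vf + Em*(1-Vf) = 354*0.43 + 6*0.57 = 155.64 GPa

155.64 GPa


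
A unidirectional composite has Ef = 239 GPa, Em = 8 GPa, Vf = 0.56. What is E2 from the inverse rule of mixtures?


1/E2 = Vf/Ef + (1-Vf)/Em = 0.56/239 + 0.44/8
E2 = 17.44 GPa

17.44 GPa


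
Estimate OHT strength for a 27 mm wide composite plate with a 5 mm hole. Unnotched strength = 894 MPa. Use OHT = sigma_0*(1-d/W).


OHT = sigma_0*(1-d/W) = 894*(1-5/27) = 728.4 MPa

728.4 MPa


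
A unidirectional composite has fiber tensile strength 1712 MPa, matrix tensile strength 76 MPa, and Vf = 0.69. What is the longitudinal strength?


sigma_1 = sigma_f*Vf + sigma_m*(1-Vf) = 1712*0.69 + 76*0.31 = 1204.8 MPa

1204.8 MPa


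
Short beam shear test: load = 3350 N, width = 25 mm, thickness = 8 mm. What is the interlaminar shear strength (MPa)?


ILSS = 3F/(4bh) = 3*3350/(4*25*8) = 12.56 MPa

12.56 MPa


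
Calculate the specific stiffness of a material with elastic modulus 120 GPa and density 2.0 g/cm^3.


Specific stiffness = E/rho = 120/2.0 = 60.0 GPa/(g/cm^3)

60.0 GPa/(g/cm^3)


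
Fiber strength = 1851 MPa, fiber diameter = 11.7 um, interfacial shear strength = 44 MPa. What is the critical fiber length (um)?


Lc = sigma_f * d / (2 * tau_i) = 1851 * 11.7 / (2 * 44) = 246.1 um

246.1 um


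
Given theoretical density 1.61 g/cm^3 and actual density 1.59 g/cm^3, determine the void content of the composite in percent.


Void% = (rho_theo - rho_actual)/rho_theo * 100 = (1.61 - 1.59)/1.61 * 100 = 1.24%

1.24%


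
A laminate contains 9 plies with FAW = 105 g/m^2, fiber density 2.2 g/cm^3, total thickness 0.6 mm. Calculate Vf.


Vf = n * FAW / (rho_f * h * 1000) = 9 * 105 / (2.2 * 0.6 * 1000) = 0.7159

0.7159


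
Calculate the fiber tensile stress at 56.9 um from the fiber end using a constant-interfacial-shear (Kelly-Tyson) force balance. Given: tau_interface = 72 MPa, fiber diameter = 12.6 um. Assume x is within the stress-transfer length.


Force balance: sigma_f * (pi*d^2/4) = tau * (pi*d) * x  ->  sigma_f = 4 * tau * x / d
sigma_f = 4 * 72 * 56.9 / 12.6 = 1300.6 MPa

1300.6 MPa


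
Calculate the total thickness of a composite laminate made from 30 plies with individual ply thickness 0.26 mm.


h = n * t_ply = 30 * 0.26 = 7.8 mm

7.8 mm


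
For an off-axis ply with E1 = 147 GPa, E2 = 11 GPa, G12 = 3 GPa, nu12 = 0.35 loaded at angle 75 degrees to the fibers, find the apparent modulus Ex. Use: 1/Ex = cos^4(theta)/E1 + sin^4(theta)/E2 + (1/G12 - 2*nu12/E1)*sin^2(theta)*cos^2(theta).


cos^4(75) = 0.004487, sin^4(75) = 0.870513, sin^2(75)*cos^2(75) = 0.0625
1/G12 - 2*nu12/E1 = 1/3 - 2*0.35/147 = 0.328571 GPa^-1
1/Ex = 0.004487/147 + 0.870513/11 + 0.328571*0.0625 = 0.0997038 GPa^-1
Ex = 10.03 GPa

10.03 GPa


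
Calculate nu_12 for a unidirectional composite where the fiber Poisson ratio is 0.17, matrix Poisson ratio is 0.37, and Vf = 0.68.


nu_12 = nu_f*Vf + nu_m*(1-Vf) = 0.17*0.68 + 0.37*0.32 = 0.234

0.234


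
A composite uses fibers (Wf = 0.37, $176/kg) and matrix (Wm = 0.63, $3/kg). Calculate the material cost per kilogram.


Cost = cost_f*Wf + cost_m*Wm = 176*0.37 + 3*0.63 = $67.01/kg

$67.01/kg


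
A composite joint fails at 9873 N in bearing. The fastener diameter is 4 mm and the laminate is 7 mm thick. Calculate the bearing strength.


sigma_br = F/(d*h) = 9873/(4*7) = 352.6 MPa

352.6 MPa


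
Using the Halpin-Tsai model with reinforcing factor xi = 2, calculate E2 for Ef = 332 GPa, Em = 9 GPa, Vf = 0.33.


eta = (Ef/Em - 1)/(Ef/Em + xi) = (36.8889 - 1)/(36.8889 + 2) = 0.9229
E2 = Em*(1+xi*eta*Vf)/(1-eta*Vf) = 20.82 GPa

20.82 GPa


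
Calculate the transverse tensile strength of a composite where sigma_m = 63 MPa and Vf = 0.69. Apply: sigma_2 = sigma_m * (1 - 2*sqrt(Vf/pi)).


factor = 1 - 2*sqrt(0.69/pi) = 0.0627
sigma_2 = 63 * 0.0627 = 3.95 MPa

3.95 MPa


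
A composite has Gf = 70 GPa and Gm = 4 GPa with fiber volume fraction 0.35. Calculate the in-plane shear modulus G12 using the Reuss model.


1/G12 = Vf/Gf + (1-Vf)/Gm = 0.35/70 + 0.65/4
G12 = 5.97 GPa

5.97 GPa


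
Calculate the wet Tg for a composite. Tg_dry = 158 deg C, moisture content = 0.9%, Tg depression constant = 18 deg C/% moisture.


Tg_wet = Tg_dry - k*moisture = 158 - 18*0.9 = 141.8 deg C

141.8 deg C


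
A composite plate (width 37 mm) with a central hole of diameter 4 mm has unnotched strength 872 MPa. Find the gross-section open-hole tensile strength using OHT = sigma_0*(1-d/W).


OHT = sigma_0*(1-d/W) = 872*(1-4/37) = 777.7 MPa

777.7 MPa


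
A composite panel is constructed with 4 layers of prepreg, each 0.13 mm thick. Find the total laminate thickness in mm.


h = n * t_ply = 4 * 0.13 = 0.52 mm

0.52 mm


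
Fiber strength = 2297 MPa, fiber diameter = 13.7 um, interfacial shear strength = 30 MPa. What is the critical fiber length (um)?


Lc = sigma_f * d / (2 * tau_i) = 2297 * 13.7 / (2 * 30) = 524.5 um

524.5 um


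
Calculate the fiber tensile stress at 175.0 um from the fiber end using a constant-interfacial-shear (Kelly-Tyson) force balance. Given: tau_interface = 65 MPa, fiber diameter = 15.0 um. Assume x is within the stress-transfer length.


Force balance: sigma_f * (pi*d^2/4) = tau * (pi*d) * x  ->  sigma_f = 4 * tau * x / d
sigma_f = 4 * 65 * 175.0 / 15.0 = 3033.3 MPa

3033.3 MPa


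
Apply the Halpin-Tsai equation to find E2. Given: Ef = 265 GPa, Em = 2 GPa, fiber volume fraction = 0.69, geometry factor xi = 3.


eta = (Ef/Em - 1)/(Ef/Em + xi) = (132.5 - 1)/(132.5 + 3) = 0.9705
E2 = Em*(1+xi*eta*Vf)/(1-eta*Vf) = 18.22 GPa

18.22 GPa


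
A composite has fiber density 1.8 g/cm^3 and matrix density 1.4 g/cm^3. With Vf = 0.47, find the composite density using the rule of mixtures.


rho_c = rho_f*Vf + rho_m*(1-Vf) = 1.8*0.47 + 1.4*0.53 = 1.588 g/cm^3

1.588 g/cm^3


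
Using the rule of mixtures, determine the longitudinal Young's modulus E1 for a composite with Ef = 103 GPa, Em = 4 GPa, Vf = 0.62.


E1 = Ef*Vf + Em*(1-Vf) = 103*0.62 + 4*0.38 = 65.38 GPa

65.38 GPa


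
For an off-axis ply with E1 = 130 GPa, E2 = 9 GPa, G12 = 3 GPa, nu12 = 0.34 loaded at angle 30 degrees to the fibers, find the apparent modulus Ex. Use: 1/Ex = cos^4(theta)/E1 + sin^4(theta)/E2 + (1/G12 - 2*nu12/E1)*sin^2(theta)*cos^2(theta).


cos^4(30) = 0.5625, sin^4(30) = 0.0625, sin^2(30)*cos^2(30) = 0.1875
1/G12 - 2*nu12/E1 = 1/3 - 2*0.34/130 = 0.328103 GPa^-1
1/Ex = 0.5625/130 + 0.0625/9 + 0.328103*0.1875 = 0.0727906 GPa^-1
Ex = 13.74 GPa

13.74 GPa


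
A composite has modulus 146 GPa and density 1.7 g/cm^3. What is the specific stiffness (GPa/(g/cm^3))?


Specific stiffness = E/rho = 146/1.7 = 85.9 GPa/(g/cm^3)

85.9 GPa/(g/cm^3)


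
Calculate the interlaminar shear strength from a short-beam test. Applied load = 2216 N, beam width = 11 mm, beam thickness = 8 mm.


ILSS = 3F/(4bh) = 3*2216/(4*11*8) = 18.89 MPa

18.89 MPa


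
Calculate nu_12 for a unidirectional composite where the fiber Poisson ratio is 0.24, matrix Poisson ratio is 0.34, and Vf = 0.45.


nu_12 = nu_f*Vf + nu_m*(1-Vf) = 0.24*0.45 + 0.34*0.55 = 0.295

0.295


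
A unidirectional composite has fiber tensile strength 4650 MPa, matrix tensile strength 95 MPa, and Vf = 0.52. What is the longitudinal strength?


sigma_1 = sigma_f*Vf + sigma_m*(1-Vf) = 4650*0.52 + 95*0.48 = 2463.6 MPa

2463.6 MPa


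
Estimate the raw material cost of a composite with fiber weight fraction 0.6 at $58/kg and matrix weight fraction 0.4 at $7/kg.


Cost = cost_f*Wf + cost_m*Wm = 58*0.6 + 7*0.4 = $37.6/kg

$37.6/kg


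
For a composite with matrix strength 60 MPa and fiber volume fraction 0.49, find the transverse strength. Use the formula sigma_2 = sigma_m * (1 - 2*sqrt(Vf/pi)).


factor = 1 - 2*sqrt(0.49/pi) = 0.2101
sigma_2 = 60 * 0.2101 = 12.61 MPa

12.61 MPa


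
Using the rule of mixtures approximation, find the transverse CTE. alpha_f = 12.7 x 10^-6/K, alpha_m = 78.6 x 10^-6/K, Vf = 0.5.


alpha_2 = alpha_f*Vf + alpha_m*(1-Vf) = 12.7*0.5 + 78.6*0.5 = 45.7 x 10^-6/K

45.7 x 10^-6/K


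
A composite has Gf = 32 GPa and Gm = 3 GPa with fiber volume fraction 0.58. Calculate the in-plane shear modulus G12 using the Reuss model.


1/G12 = Vf/Gf + (1-Vf)/Gm = 0.58/32 + 0.42/3
G12 = 6.32 GPa

6.32 GPa


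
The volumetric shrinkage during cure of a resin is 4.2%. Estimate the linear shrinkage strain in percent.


Linear shrinkage ≈ vol_shrink/3 = 4.2/3 = 1.4%

1.4%


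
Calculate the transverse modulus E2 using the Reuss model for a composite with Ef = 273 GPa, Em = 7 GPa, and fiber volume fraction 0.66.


1/E2 = Vf/Ef + (1-Vf)/Em = 0.66/273 + 0.34/7
E2 = 19.61 GPa

19.61 GPa


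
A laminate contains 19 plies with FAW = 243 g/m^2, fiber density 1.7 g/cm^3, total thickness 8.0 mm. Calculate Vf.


Vf = n * FAW / (rho_f * h * 1000) = 19 * 243 / (1.7 * 8.0 * 1000) = 0.3395

0.3395


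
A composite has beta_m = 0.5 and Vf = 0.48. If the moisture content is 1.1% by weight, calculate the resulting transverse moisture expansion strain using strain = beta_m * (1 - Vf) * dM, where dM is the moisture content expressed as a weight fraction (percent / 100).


dM = 1.1/100 = 0.011
strain = beta_m * (1-Vf) * dM = 0.5 * 0.52 * 0.011 = 0.00286

0.00286


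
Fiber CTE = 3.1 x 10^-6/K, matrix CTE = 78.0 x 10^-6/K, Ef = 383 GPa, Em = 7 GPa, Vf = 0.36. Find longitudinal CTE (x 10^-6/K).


E1 = Ef*Vf + Em*(1-Vf) = 142.36
alpha_1 = (alpha_f*Ef*Vf + alpha_m*Em*(1-Vf))/E1 = 5.46 x 10^-6/K

5.46 x 10^-6/K


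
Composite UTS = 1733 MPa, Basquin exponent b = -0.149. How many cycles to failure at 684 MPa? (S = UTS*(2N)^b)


N = 0.5 * (S/UTS)^(1/b) = 0.5 * (684/1733)^(1/-0.149) = 256.2424 cycles

256.2424 cycles


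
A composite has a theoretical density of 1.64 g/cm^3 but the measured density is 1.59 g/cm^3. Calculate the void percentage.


Void% = (rho_theo - rho_actual)/rho_theo * 100 = (1.64 - 1.59)/1.64 * 100 = 3.05%

3.05%


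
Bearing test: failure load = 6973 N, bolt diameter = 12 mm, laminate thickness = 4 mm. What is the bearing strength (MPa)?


sigma_br = F/(d*h) = 6973/(12*4) = 145.3 MPa

145.3 MPa


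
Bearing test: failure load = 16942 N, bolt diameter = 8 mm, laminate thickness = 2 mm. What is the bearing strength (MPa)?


sigma_br = F/(d*h) = 16942/(8*2) = 1058.9 MPa

1058.9 MPa


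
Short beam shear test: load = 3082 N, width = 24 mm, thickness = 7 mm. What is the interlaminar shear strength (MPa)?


ILSS = 3F/(4bh) = 3*3082/(4*24*7) = 13.76 MPa

13.76 MPa


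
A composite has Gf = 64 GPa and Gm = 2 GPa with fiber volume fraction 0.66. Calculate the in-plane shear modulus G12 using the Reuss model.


1/G12 = Vf/Gf + (1-Vf)/Gm = 0.66/64 + 0.34/2
G12 = 5.55 GPa

5.55 GPa


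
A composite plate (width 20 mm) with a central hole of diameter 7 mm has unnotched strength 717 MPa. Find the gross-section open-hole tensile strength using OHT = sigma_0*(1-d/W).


OHT = sigma_0*(1-d/W) = 717*(1-7/20) = 466.1 MPa

466.1 MPa


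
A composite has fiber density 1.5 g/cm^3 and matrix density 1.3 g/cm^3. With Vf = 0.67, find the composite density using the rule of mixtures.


rho_c = rho_f*Vf + rho_m*(1-Vf) = 1.5*0.67 + 1.3*0.33 = 1.434 g/cm^3

1.434 g/cm^3


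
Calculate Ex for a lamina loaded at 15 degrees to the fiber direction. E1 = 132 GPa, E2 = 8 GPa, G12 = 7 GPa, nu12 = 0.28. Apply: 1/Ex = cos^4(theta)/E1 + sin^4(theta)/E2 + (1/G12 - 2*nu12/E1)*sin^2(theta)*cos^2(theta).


cos^4(15) = 0.870513, sin^4(15) = 0.004487, sin^2(15)*cos^2(15) = 0.0625
1/G12 - 2*nu12/E1 = 1/7 - 2*0.28/132 = 0.138615 GPa^-1
1/Ex = 0.870513/132 + 0.004487/8 + 0.138615*0.0625 = 0.0158191 GPa^-1
Ex = 63.21 GPa

63.21 GPa


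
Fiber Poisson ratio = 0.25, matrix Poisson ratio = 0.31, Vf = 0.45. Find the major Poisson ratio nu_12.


nu_12 = nu_f*Vf + nu_m*(1-Vf) = 0.25*0.45 + 0.31*0.55 = 0.283

0.283


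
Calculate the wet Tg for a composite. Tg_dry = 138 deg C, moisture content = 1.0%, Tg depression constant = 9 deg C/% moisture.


Tg_wet = Tg_dry - k*moisture = 138 - 9*1.0 = 129.0 deg C

129.0 deg C


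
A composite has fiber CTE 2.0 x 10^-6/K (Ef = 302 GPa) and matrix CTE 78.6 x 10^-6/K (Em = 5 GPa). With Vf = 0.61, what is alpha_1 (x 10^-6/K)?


E1 = Ef*Vf + Em*(1-Vf) = 186.17
alpha_1 = (alpha_f*Ef*Vf + alpha_m*Em*(1-Vf))/E1 = 2.8 x 10^-6/K

2.8 x 10^-6/K


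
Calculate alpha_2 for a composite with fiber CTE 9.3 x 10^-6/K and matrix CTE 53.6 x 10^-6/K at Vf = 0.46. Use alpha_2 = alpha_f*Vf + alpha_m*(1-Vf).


alpha_2 = alpha_f*Vf + alpha_m*(1-Vf) = 9.3*0.46 + 53.6*0.54 = 33.2 x 10^-6/K

33.2 x 10^-6/K


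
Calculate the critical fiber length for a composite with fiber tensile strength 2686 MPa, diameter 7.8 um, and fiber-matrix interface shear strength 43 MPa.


Lc = sigma_f * d / (2 * tau_i) = 2686 * 7.8 / (2 * 43) = 243.6 um

243.6 um


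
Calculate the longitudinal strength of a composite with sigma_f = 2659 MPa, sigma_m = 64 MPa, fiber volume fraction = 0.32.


sigma_1 = sigma_f*Vf + sigma_m*(1-Vf) = 2659*0.32 + 64*0.68 = 894.4 MPa

894.4 MPa


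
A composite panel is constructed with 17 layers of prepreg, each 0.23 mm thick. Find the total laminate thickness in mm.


h = n * t_ply = 17 * 0.23 = 3.91 mm

3.91 mm


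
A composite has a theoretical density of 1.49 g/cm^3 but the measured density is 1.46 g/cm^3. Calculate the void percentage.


Void% = (rho_theo - rho_actual)/rho_theo * 100 = (1.49 - 1.46)/1.49 * 100 = 2.01%

2.01%


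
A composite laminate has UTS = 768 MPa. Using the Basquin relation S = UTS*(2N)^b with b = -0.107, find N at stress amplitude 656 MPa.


N = 0.5 * (S/UTS)^(1/b) = 0.5 * (656/768)^(1/-0.107) = 2.1815 cycles

2.1815 cycles


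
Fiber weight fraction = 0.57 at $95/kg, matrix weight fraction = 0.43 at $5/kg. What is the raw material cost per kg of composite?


Cost = cost_f*Wf + cost_m*Wm = 95*0.57 + 5*0.43 = $56.3/kg

$56.3/kg


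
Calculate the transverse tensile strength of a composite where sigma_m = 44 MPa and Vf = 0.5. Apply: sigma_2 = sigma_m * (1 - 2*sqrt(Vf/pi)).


factor = 1 - 2*sqrt(0.5/pi) = 0.2021
sigma_2 = 44 * 0.2021 = 8.89 MPa

8.89 MPa


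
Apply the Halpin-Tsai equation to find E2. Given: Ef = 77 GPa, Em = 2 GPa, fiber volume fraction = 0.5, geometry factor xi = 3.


eta = (Ef/Em - 1)/(Ef/Em + xi) = (38.5 - 1)/(38.5 + 3) = 0.9036
E2 = Em*(1+xi*eta*Vf)/(1-eta*Vf) = 8.59 GPa

8.59 GPa


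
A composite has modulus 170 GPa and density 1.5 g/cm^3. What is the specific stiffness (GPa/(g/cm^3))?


Specific stiffness = E/rho = 170/1.5 = 113.3 GPa/(g/cm^3)

113.3 GPa/(g/cm^3)


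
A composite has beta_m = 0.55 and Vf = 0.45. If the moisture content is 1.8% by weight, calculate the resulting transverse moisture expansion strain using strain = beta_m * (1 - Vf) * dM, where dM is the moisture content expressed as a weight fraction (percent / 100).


dM = 1.8/100 = 0.018
strain = beta_m * (1-Vf) * dM = 0.55 * 0.55 * 0.018 = 0.005445

0.005445


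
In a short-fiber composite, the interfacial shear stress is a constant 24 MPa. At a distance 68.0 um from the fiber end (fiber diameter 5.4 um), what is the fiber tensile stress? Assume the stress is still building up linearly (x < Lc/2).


Force balance: sigma_f * (pi*d^2/4) = tau * (pi*d) * x  ->  sigma_f = 4 * tau * x / d
sigma_f = 4 * 24 * 68.0 / 5.4 = 1208.9 MPa

1208.9 MPa


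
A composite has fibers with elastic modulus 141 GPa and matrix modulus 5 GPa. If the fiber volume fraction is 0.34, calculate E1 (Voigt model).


E1 = Ef*Vf + Em*(1-Vf) = 141*0.34 + 5*0.66 = 51.24 GPa

51.24 GPa


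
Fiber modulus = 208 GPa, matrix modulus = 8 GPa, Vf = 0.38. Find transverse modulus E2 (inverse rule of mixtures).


1/E2 = Vf/Ef + (1-Vf)/Em = 0.38/208 + 0.62/8
E2 = 12.61 GPa

12.61 GPa


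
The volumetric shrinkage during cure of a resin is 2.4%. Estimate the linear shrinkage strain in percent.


Linear shrinkage ≈ vol_shrink/3 = 2.4/3 = 0.8%

0.8%


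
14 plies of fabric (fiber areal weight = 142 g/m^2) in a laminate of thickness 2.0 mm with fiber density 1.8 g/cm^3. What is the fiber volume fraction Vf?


Vf = n * FAW / (rho_f * h * 1000) = 14 * 142 / (1.8 * 2.0 * 1000) = 0.5522

0.5522


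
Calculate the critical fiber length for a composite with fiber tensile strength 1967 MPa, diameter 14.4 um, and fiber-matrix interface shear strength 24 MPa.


Lc = sigma_f * d / (2 * tau_i) = 1967 * 14.4 / (2 * 24) = 590.1 um

590.1 um


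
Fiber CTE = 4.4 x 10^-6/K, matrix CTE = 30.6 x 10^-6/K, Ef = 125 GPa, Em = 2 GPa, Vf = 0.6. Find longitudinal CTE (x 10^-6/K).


E1 = Ef*Vf + Em*(1-Vf) = 75.8
alpha_1 = (alpha_f*Ef*Vf + alpha_m*Em*(1-Vf))/E1 = 4.68 x 10^-6/K

4.68 x 10^-6/K


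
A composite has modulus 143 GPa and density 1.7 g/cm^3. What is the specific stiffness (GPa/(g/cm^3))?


Specific stiffness = E/rho = 143/1.7 = 84.1 GPa/(g/cm^3)

84.1 GPa/(g/cm^3)


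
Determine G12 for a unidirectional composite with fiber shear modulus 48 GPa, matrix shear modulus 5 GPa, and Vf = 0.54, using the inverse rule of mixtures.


1/G12 = Vf/Gf + (1-Vf)/Gm = 0.54/48 + 0.46/5
G12 = 9.69 GPa

9.69 GPa


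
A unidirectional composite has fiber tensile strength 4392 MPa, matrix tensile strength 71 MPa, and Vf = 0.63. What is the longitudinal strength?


sigma_1 = sigma_f*Vf + sigma_m*(1-Vf) = 4392*0.63 + 71*0.37 = 2793.2 MPa

2793.2 MPa


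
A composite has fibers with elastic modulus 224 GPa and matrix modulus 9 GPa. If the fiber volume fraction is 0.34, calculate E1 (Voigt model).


E1 = Ef*Vf + Em*(1-Vf) = 224*0.34 + 9*0.66 = 82.1 GPa

82.1 GPa


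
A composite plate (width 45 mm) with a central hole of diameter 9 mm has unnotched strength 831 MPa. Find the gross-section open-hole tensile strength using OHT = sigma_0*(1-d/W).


OHT = sigma_0*(1-d/W) = 831*(1-9/45) = 664.8 MPa

664.8 MPa


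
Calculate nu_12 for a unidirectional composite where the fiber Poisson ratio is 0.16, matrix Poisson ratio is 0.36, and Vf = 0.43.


nu_12 = nu_f*Vf + nu_m*(1-Vf) = 0.16*0.43 + 0.36*0.57 = 0.274

0.274


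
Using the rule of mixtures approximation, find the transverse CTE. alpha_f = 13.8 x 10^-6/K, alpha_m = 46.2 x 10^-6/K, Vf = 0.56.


alpha_2 = alpha_f*Vf + alpha_m*(1-Vf) = 13.8*0.56 + 46.2*0.44 = 28.1 x 10^-6/K

28.1 x 10^-6/K


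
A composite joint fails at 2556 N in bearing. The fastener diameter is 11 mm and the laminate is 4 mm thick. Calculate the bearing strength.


sigma_br = F/(d*h) = 2556/(11*4) = 58.1 MPa

58.1 MPa


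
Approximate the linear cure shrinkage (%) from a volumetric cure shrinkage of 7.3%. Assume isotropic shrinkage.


Linear shrinkage ≈ vol_shrink/3 = 7.3/3 = 2.433%

2.433%


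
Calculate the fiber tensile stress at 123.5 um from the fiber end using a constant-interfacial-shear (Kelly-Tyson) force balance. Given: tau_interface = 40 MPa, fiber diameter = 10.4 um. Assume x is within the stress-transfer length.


Force balance: sigma_f * (pi*d^2/4) = tau * (pi*d) * x  ->  sigma_f = 4 * tau * x / d
sigma_f = 4 * 40 * 123.5 / 10.4 = 1900.0 MPa

1900.0 MPa


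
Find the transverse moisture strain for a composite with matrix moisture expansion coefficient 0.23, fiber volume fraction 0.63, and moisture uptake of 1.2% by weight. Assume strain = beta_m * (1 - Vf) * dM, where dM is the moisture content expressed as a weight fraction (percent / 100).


dM = 1.2/100 = 0.012
strain = beta_m * (1-Vf) * dM = 0.23 * 0.37 * 0.012 = 0.0010212

0.0010212


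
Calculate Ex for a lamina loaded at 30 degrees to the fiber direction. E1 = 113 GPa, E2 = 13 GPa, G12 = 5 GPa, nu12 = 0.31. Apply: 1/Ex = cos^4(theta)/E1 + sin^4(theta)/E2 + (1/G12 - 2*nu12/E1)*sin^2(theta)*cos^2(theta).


cos^4(30) = 0.5625, sin^4(30) = 0.0625, sin^2(30)*cos^2(30) = 0.1875
1/G12 - 2*nu12/E1 = 1/5 - 2*0.31/113 = 0.194513 GPa^-1
1/Ex = 0.5625/113 + 0.0625/13 + 0.194513*0.1875 = 0.0462568 GPa^-1
Ex = 21.62 GPa

21.62 GPa


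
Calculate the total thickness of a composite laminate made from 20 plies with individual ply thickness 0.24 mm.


h = n * t_ply = 20 * 0.24 = 4.8 mm

4.8 mm


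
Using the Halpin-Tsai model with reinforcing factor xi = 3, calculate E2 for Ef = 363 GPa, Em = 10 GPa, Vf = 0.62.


eta = (Ef/Em - 1)/(Ef/Em + xi) = (36.3 - 1)/(36.3 + 3) = 0.8982
E2 = Em*(1+xi*eta*Vf)/(1-eta*Vf) = 60.27 GPa

60.27 GPa


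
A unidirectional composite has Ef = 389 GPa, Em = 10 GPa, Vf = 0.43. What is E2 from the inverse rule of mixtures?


1/E2 = Vf/Ef + (1-Vf)/Em = 0.43/389 + 0.57/10
E2 = 17.21 GPa

17.21 GPa


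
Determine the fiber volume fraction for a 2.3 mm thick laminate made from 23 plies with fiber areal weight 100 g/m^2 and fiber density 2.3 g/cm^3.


Vf = n * FAW / (rho_f * h * 1000) = 23 * 100 / (2.3 * 2.3 * 1000) = 0.4348

0.4348


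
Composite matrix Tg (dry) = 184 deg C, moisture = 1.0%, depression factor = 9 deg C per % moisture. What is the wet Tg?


Tg_wet = Tg_dry - k*moisture = 184 - 9*1.0 = 175.0 deg C

175.0 deg C


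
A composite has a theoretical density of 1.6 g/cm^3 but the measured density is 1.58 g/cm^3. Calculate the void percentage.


Void% = (rho_theo - rho_actual)/rho_theo * 100 = (1.6 - 1.58)/1.6 * 100 = 1.25%

1.25%


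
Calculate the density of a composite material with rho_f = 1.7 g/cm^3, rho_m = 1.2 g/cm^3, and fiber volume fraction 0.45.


rho_c = rho_f*Vf + rho_m*(1-Vf) = 1.7*0.45 + 1.2*0.55 = 1.425 g/cm^3

1.425 g/cm^3


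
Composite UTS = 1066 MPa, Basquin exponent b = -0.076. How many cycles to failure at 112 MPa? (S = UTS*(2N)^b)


N = 0.5 * (S/UTS)^(1/b) = 0.5 * (112/1066)^(1/-0.076) = 3.7539e+12 cycles

3.7539e+12 cycles


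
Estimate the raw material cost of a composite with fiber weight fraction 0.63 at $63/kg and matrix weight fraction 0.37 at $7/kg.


Cost = cost_f*Wf + cost_m*Wm = 63*0.63 + 7*0.37 = $42.28/kg

$42.28/kg


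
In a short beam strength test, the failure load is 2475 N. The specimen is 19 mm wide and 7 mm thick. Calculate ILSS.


ILSS = 3F/(4bh) = 3*2475/(4*19*7) = 13.96 MPa

13.96 MPa


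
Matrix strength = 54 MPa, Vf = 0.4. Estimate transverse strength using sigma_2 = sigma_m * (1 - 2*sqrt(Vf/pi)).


factor = 1 - 2*sqrt(0.4/pi) = 0.2864
sigma_2 = 54 * 0.2864 = 15.46 MPa

15.46 MPa


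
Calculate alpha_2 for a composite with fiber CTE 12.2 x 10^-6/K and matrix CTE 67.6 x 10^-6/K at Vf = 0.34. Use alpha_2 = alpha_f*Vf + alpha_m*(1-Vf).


alpha_2 = alpha_f*Vf + alpha_m*(1-Vf) = 12.2*0.34 + 67.6*0.66 = 48.8 x 10^-6/K

48.8 x 10^-6/K


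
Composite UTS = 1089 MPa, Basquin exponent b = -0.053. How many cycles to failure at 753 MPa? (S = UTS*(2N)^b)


N = 0.5 * (S/UTS)^(1/b) = 0.5 * (753/1089)^(1/-0.053) = 527.5120 cycles

527.5120 cycles


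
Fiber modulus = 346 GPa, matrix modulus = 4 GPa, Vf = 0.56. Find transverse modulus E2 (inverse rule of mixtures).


1/E2 = Vf/Ef + (1-Vf)/Em = 0.56/346 + 0.44/4
E2 = 8.96 GPa

8.96 GPa


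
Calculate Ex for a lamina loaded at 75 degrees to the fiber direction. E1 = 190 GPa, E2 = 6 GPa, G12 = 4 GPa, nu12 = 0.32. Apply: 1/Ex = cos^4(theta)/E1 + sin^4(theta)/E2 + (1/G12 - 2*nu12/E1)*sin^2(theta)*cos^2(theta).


cos^4(75) = 0.004487, sin^4(75) = 0.870513, sin^2(75)*cos^2(75) = 0.0625
1/G12 - 2*nu12/E1 = 1/4 - 2*0.32/190 = 0.246632 GPa^-1
1/Ex = 0.004487/190 + 0.870513/6 + 0.246632*0.0625 = 0.1605235 GPa^-1
Ex = 6.23 GPa

6.23 GPa


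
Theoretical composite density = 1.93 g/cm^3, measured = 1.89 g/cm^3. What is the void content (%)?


Void% = (rho_theo - rho_actual)/rho_theo * 100 = (1.93 - 1.89)/1.93 * 100 = 2.07%

2.07%


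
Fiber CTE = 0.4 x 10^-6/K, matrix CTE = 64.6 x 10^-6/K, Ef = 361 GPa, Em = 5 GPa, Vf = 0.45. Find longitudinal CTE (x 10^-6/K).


E1 = Ef*Vf + Em*(1-Vf) = 165.2
alpha_1 = (alpha_f*Ef*Vf + alpha_m*Em*(1-Vf))/E1 = 1.47 x 10^-6/K

1.47 x 10^-6/K


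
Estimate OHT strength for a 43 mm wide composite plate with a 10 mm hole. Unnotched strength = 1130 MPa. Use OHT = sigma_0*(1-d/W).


OHT = sigma_0*(1-d/W) = 1130*(1-10/43) = 867.2 MPa

867.2 MPa


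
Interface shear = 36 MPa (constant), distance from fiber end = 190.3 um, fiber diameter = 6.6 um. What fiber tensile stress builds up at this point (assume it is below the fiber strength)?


Force balance: sigma_f * (pi*d^2/4) = tau * (pi*d) * x  ->  sigma_f = 4 * tau * x / d
sigma_f = 4 * 36 * 190.3 / 6.6 = 4152.0 MPa

4152.0 MPa


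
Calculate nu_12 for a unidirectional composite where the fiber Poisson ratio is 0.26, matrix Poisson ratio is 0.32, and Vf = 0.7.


nu_12 = nu_f*Vf + nu_m*(1-Vf) = 0.26*0.7 + 0.32*0.3 = 0.278

0.278


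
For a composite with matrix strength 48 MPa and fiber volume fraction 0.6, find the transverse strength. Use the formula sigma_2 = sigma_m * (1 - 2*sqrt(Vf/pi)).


factor = 1 - 2*sqrt(0.6/pi) = 0.126
sigma_2 = 48 * 0.126 = 6.05 MPa

6.05 MPa


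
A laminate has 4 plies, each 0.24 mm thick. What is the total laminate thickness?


h = n * t_ply = 4 * 0.24 = 0.96 mm

0.96 mm


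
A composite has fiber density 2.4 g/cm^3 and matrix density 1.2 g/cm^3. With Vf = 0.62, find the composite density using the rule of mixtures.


rho_c = rho_f*Vf + rho_m*(1-Vf) = 2.4*0.62 + 1.2*0.38 = 1.944 g/cm^3

1.944 g/cm^3


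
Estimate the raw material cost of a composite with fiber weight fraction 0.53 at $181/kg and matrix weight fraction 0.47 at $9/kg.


Cost = cost_f*Wf + cost_m*Wm = 181*0.53 + 9*0.47 = $100.16/kg

$100.16/kg


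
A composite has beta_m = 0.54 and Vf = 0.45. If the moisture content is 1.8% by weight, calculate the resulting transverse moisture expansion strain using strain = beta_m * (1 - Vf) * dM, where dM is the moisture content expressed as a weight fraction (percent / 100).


dM = 1.8/100 = 0.018
strain = beta_m * (1-Vf) * dM = 0.54 * 0.55 * 0.018 = 0.005346

0.005346
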